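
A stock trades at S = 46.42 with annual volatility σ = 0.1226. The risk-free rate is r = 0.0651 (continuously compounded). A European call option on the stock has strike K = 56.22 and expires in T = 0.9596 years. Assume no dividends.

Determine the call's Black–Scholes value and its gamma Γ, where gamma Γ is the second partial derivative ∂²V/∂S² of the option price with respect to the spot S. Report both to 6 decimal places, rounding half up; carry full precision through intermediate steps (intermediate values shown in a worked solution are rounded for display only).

price = 0.428359
Γ = 0.042766

σ√T = 0.1226·√0.9596 = 0.120098
d₁ = (ln(S/K) + (r+σ²/2)T) / (σ√T) = (ln(46.42/56.22) + (0.0651+0.1226²/2)·0.9596) / 0.120098 = (-0.191542 + 0.069682) / 0.120098 = -1.014675
d₂ = d₁ − σ√T = -1.014675 − 0.120098 = -1.134773
e^{−rT} = e^{−0.0651·0.9596} = 0.939441
N(d₁) = 0.155130,  N(d₂) = 0.128235
Call price V = S·N(d₁) − K·e^{−rT}·N(d₂) = 7.201147 − 6.772788 = 0.428359
φ(d₁) = (1/√(2π))·e^{−d₁²/2} = 0.238420
Γ = φ(d₁) / (S·σ·√T) = 0.042766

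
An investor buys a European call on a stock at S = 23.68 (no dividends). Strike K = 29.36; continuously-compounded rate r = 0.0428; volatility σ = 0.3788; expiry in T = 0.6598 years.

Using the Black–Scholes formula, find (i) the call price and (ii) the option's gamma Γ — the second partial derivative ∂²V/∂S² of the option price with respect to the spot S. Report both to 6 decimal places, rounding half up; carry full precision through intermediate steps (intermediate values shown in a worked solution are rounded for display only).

σ√T = 0.3788·√0.6598 = 0.307692
d₁ = (ln(S/K) + (r+σ²/2)T) / (σ√T) = (ln(23.68/29.36) + (0.0428+0.3788²/2)·0.6598) / 0.307692 = (-0.215002 + 0.075577) / 0.307692 = -0.453134
d₂ = d₁ − σ√T = -0.453134 − 0.307692 = -0.760826
e^{−rT} = e^{−0.0428·0.6598} = 0.972156
N(d₁) = 0.325226,  N(d₂) = 0.223380
Call price V = S·N(d₁) − K·e^{−rT}·N(d₂) = 7.701352 − 6.375833 = 1.325519
φ(d₁) = (1/√(2π))·e^{−d₁²/2} = 0.360017
Γ = φ(d₁) / (S·σ·√T) = 0.049411

price = 1.325519
Γ = 0.049411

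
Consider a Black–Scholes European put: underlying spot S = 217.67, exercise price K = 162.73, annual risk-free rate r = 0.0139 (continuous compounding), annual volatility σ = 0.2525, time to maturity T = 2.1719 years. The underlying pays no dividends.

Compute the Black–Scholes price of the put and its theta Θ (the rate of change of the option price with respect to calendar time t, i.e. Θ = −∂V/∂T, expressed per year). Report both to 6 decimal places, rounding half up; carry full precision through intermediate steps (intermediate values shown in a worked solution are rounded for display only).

price = 7.335893
Θ = -3.744520

σ√T = 0.2525·√2.1719 = 0.372119
d₁ = (ln(S/K) + (r+σ²/2)T) / (σ√T) = (ln(217.67/162.73) + (0.0139+0.2525²/2)·2.1719) / 0.372119 = (0.290888 + 0.099426) / 0.372119 = 1.048895
d₂ = d₁ − σ√T = 1.048895 − 0.372119 = 0.676777
e^{−rT} = e^{−0.0139·2.1719} = 0.970262
N(−d₁) = 0.147113,  N(−d₂) = 0.249274
Put price V = K·e^{−rT}·N(−d₂) − S·N(−d₁) = 39.358026 − 32.022133 = 7.335893
φ(d₁) = (1/√(2π))·e^{−d₁²/2} = 0.230149
Θ = −S·φ(d₁)·σ/(2√T) + r·K·e^{−rT}·N(−d₂) = −4.291597 + 0.547077 = -3.744520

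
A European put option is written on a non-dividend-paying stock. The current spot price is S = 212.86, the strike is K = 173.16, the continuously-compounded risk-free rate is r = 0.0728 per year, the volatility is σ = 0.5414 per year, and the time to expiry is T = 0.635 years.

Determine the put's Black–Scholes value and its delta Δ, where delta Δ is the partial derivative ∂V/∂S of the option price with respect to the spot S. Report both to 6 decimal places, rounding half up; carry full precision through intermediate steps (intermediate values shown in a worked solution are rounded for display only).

price = 13.801322
Δ = -0.211473

σ√T = 0.5414·√0.635 = 0.431425
d₁ = (ln(S/K) + (r+σ²/2)T) / (σ√T) = (ln(212.86/173.16) + (0.0728+0.5414²/2)·0.635) / 0.431425 = (0.206419 + 0.139292) / 0.431425 = 0.801322
d₂ = d₁ − σ√T = 0.801322 − 0.431425 = 0.369898
e^{−rT} = e^{−0.0728·0.635} = 0.954824
N(−d₁) = 0.211473,  N(−d₂) = 0.355729
Put price V = K·e^{−rT}·N(−d₂) − S·N(−d₁) = 58.815366 − 45.014043 = 13.801322
Δ = −N(−d₁) = -0.211473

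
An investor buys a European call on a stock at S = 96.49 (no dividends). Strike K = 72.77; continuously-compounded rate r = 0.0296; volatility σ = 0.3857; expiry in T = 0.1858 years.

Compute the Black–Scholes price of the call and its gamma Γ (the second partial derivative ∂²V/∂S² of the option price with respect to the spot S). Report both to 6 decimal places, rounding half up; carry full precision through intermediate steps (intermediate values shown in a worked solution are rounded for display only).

σ√T = 0.3857·√0.1858 = 0.166254
d₁ = (ln(S/K) + (r+σ²/2)T) / (σ√T) = (ln(96.49/72.77) + (0.0296+0.3857²/2)·0.1858) / 0.166254 = (0.282136 + 0.019320) / 0.166254 = 1.813221
d₂ = d₁ − σ√T = 1.813221 − 0.166254 = 1.646967
e^{−rT} = e^{−0.0296·0.1858} = 0.994515
N(d₁) = 0.965101,  N(d₂) = 0.950218
Call price V = S·N(d₁) − K·e^{−rT}·N(d₂) = 93.122607 − 68.768087 = 24.354520
φ(d₁) = (1/√(2π))·e^{−d₁²/2} = 0.077087
Γ = φ(d₁) / (S·σ·√T) = 0.004805

price = 24.354520
Γ = 0.004805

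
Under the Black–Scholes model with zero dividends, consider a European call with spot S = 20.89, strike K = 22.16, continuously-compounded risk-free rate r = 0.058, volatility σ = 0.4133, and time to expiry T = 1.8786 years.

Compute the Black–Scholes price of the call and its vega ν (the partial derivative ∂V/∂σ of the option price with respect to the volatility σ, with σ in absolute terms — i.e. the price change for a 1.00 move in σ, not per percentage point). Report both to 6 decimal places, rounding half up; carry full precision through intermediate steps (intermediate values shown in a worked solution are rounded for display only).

price = 5.071126
ν = 10.661371

σ√T = 0.4133·√1.8786 = 0.566477
d₁ = (ln(S/K) + (r+σ²/2)T) / (σ√T) = (ln(20.89/22.16) + (0.058+0.4133²/2)·1.8786) / 0.566477 = (-0.059018 + 0.269407) / 0.566477 = 0.371398
d₂ = d₁ − σ√T = 0.371398 − 0.566477 = -0.195079
e^{−rT} = e^{−0.058·1.8786} = 0.896767
N(d₁) = 0.644830,  N(d₂) = 0.422666
Call price V = S·N(d₁) − K·e^{−rT}·N(d₂) = 13.470491 − 8.399365 = 5.071126
φ(d₁) = (1/√(2π))·e^{−d₁²/2} = 0.372355
ν = S·φ(d₁)·√T = 10.661371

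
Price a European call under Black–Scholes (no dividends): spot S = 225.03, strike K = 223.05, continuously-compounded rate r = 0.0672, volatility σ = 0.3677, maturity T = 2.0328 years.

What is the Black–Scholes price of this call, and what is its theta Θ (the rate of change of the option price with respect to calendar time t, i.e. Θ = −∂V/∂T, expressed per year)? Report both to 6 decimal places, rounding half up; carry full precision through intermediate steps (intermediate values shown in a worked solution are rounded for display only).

price = 60.229256
Θ = -16.625451

σ√T = 0.3677·√2.0328 = 0.524253
d₁ = (ln(S/K) + (r+σ²/2)T) / (σ√T) = (ln(225.03/223.05) + (0.0672+0.3677²/2)·2.0328) / 0.524253 = (0.008838 + 0.274025) / 0.524253 = 0.539553
d₂ = d₁ − σ√T = 0.539553 − 0.524253 = 0.015300
e^{−rT} = e^{−0.0672·2.0328} = 0.872315
N(d₁) = 0.705247,  N(d₂) = 0.506104
Call price V = S·N(d₁) − K·e^{−rT}·N(d₂) = 158.701844 − 98.472588 = 60.229256
φ(d₁) = (1/√(2π))·e^{−d₁²/2} = 0.344901
Θ = −S·φ(d₁)·σ/(2√T) − r·K·e^{−rT}·N(d₂) = −10.008093 − 6.617358 = -16.625451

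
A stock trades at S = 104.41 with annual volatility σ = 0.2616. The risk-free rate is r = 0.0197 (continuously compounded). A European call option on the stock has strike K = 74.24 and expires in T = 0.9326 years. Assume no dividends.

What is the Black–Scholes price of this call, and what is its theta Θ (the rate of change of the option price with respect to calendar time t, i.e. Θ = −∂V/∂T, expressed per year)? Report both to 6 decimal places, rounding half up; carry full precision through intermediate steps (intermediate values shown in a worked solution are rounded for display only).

σ√T = 0.2616·√0.9326 = 0.252630
d₁ = (ln(S/K) + (r+σ²/2)T) / (σ√T) = (ln(104.41/74.24) + (0.0197+0.2616²/2)·0.9326) / 0.252630 = (0.341022 + 0.050283) / 0.252630 = 1.548926
d₂ = d₁ − σ√T = 1.548926 − 0.252630 = 1.296296
e^{−rT} = e^{−0.0197·0.9326} = 0.981796
N(d₁) = 0.939300,  N(d₂) = 0.902563
Call price V = S·N(d₁) − K·e^{−rT}·N(d₂) = 98.072337 − 65.786475 = 32.285862
φ(d₁) = (1/√(2π))·e^{−d₁²/2} = 0.120209
Θ = −S·φ(d₁)·σ/(2√T) − r·K·e^{−rT}·N(d₂) = −1.699960 − 1.295994 = -2.995954

price = 32.285862
Θ = -2.995954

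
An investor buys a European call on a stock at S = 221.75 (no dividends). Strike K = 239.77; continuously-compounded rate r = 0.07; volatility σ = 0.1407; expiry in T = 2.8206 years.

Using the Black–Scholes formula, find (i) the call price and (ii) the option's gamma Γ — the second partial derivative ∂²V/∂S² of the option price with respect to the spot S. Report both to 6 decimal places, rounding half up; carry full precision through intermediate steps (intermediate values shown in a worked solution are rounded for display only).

σ√T = 0.1407·√2.8206 = 0.236301
d₁ = (ln(S/K) + (r+σ²/2)T) / (σ√T) = (ln(221.75/239.77) + (0.07+0.1407²/2)·2.8206) / 0.236301 = (-0.078130 + 0.225361) / 0.236301 = 0.623069
d₂ = d₁ − σ√T = 0.623069 − 0.236301 = 0.386768
e^{−rT} = e^{−0.07·2.8206} = 0.820828
N(d₁) = 0.733380,  N(d₂) = 0.650536
Call price V = S·N(d₁) − K·e^{−rT}·N(d₂) = 162.627073 − 128.031903 = 34.595170
φ(d₁) = (1/√(2π))·e^{−d₁²/2} = 0.328557
Γ = φ(d₁) / (S·σ·√T) = 0.006270

price = 34.595170
Γ = 0.006270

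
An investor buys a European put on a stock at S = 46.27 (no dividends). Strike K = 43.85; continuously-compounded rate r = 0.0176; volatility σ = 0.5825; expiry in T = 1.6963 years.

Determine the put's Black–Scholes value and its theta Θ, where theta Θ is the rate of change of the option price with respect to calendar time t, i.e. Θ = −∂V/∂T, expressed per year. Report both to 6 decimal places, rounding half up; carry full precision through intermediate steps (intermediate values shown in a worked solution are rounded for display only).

price = 11.348083
Θ = -3.207803

σ√T = 0.5825·√1.6963 = 0.758660
d₁ = (ln(S/K) + (r+σ²/2)T) / (σ√T) = (ln(46.27/43.85) + (0.0176+0.5825²/2)·1.6963) / 0.758660 = (0.053719 + 0.317637) / 0.758660 = 0.489490
d₂ = d₁ − σ√T = 0.489490 − 0.758660 = -0.269170
e^{−rT} = e^{−0.0176·1.6963} = 0.970586
N(−d₁) = 0.312247,  N(−d₂) = 0.606101
Put price V = K·e^{−rT}·N(−d₂) − S·N(−d₁) = 25.795771 − 14.447688 = 11.348083
φ(d₁) = (1/√(2π))·e^{−d₁²/2} = 0.353901
Θ = −S·φ(d₁)·σ/(2√T) + r·K·e^{−rT}·N(−d₂) = −3.661808 + 0.454006 = -3.207803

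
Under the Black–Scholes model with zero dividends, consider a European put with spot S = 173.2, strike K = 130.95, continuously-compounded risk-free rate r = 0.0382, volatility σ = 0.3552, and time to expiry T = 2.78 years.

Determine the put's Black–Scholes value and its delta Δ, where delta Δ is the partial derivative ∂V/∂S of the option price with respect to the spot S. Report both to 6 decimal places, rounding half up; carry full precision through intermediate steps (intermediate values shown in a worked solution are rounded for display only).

σ√T = 0.3552·√2.78 = 0.592237
d₁ = (ln(S/K) + (r+σ²/2)T) / (σ√T) = (ln(173.2/130.95) + (0.0382+0.3552²/2)·2.78) / 0.592237 = (0.279631 + 0.281568) / 0.592237 = 0.947593
d₂ = d₁ − σ√T = 0.947593 − 0.592237 = 0.355357
e^{−rT} = e^{−0.0382·2.78} = 0.899248
N(−d₁) = 0.171668,  N(−d₂) = 0.361161
Put price V = K·e^{−rT}·N(−d₂) − S·N(−d₁) = 42.529109 − 29.732942 = 12.796167
Δ = −N(−d₁) = -0.171668

price = 12.796167
Δ = -0.171668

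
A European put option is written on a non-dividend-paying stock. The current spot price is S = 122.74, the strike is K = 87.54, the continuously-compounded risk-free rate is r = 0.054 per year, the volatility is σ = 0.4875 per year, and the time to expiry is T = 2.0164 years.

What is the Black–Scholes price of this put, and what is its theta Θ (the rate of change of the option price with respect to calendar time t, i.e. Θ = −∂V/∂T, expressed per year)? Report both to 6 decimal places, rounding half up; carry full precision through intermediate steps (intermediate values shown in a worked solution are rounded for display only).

price = 10.292896
Θ = -3.519840

σ√T = 0.4875·√2.0164 = 0.692250
d₁ = (ln(S/K) + (r+σ²/2)T) / (σ√T) = (ln(122.74/87.54) + (0.054+0.4875²/2)·2.0164) / 0.692250 = (0.337972 + 0.348491) / 0.692250 = 0.991640
d₂ = d₁ − σ√T = 0.991640 − 0.692250 = 0.299390
e^{−rT} = e^{−0.054·2.0164} = 0.896833
N(−d₁) = 0.160686,  N(−d₂) = 0.382321
Put price V = K·e^{−rT}·N(−d₂) − S·N(−d₁) = 30.015554 − 19.722658 = 10.292896
φ(d₁) = (1/√(2π))·e^{−d₁²/2} = 0.243993
Θ = −S·φ(d₁)·σ/(2√T) + r·K·e^{−rT}·N(−d₂) = −5.140680 + 1.620840 = -3.519840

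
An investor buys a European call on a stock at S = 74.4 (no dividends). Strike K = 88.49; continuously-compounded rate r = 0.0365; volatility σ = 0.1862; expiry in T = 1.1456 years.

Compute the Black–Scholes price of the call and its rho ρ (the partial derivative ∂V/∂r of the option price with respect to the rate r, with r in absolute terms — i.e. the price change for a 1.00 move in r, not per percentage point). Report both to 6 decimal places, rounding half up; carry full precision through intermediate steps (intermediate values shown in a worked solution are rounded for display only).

price = 2.411563
ρ = 21.739550

σ√T = 0.1862·√1.1456 = 0.199295
d₁ = (ln(S/K) + (r+σ²/2)T) / (σ√T) = (ln(74.4/88.49) + (0.0365+0.1862²/2)·1.1456) / 0.199295 = (-0.173434 + 0.061674) / 0.199295 = -0.560777
d₂ = d₁ − σ√T = -0.560777 − 0.199295 = -0.760072
e^{−rT} = e^{−0.0365·1.1456} = 0.959048
N(d₁) = 0.287475,  N(d₂) = 0.223606
Call price V = S·N(d₁) − K·e^{−rT}·N(d₂) = 21.388126 − 18.976562 = 2.411563
ρ = K·T·e^{−rT}·N(d₂) = 21.739550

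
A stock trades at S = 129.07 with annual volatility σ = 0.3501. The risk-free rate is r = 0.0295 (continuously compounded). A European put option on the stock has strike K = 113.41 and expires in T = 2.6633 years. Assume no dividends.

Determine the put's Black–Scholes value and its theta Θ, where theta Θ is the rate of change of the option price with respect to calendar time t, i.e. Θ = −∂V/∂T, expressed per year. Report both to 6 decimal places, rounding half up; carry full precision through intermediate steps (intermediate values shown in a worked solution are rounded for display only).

price = 15.853980
Θ = -3.022651

σ√T = 0.3501·√2.6633 = 0.571350
d₁ = (ln(S/K) + (r+σ²/2)T) / (σ√T) = (ln(129.07/113.41) + (0.0295+0.3501²/2)·2.6633) / 0.571350 = (0.129345 + 0.241788) / 0.571350 = 0.649572
d₂ = d₁ − σ√T = 0.649572 − 0.571350 = 0.078222
e^{−rT} = e^{−0.0295·2.6633} = 0.924440
N(−d₁) = 0.257984,  N(−d₂) = 0.468826
Put price V = K·e^{−rT}·N(−d₂) − S·N(−d₁) = 49.152012 − 33.298032 = 15.853980
φ(d₁) = (1/√(2π))·e^{−d₁²/2} = 0.323062
Θ = −S·φ(d₁)·σ/(2√T) + r·K·e^{−rT}·N(−d₂) = −4.472635 + 1.449984 = -3.022651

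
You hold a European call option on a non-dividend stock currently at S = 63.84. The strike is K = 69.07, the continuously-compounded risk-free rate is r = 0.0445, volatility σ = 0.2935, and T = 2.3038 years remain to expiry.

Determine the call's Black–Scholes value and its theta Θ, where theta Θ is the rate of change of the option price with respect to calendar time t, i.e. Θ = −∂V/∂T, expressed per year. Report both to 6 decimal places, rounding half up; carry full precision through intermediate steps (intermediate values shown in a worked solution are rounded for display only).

price = 11.886061
Θ = -3.570815

σ√T = 0.2935·√2.3038 = 0.445482
d₁ = (ln(S/K) + (r+σ²/2)T) / (σ√T) = (ln(63.84/69.07) + (0.0445+0.2935²/2)·2.3038) / 0.445482 = (-0.078741 + 0.201746) / 0.445482 = 0.276118
d₂ = d₁ − σ√T = 0.276118 − 0.445482 = -0.169364
e^{−rT} = e^{−0.0445·2.3038} = 0.902561
N(d₁) = 0.608771,  N(d₂) = 0.432755
Call price V = S·N(d₁) − K·e^{−rT}·N(d₂) = 38.863966 − 26.977905 = 11.886061
φ(d₁) = (1/√(2π))·e^{−d₁²/2} = 0.384021
Θ = −S·φ(d₁)·σ/(2√T) − r·K·e^{−rT}·N(d₂) = −2.370299 − 1.200517 = -3.570815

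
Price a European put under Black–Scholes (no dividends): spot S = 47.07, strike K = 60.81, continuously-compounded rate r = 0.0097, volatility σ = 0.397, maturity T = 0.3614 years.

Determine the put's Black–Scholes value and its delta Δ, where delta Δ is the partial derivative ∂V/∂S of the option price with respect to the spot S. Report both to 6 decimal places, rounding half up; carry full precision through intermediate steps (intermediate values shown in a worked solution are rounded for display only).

price = 14.471764
Δ = -0.826165

σ√T = 0.397·√0.3614 = 0.238663
d₁ = (ln(S/K) + (r+σ²/2)T) / (σ√T) = (ln(47.07/60.81) + (0.0097+0.397²/2)·0.3614) / 0.238663 = (-0.256118 + 0.031986) / 0.238663 = -0.939120
d₂ = d₁ − σ√T = -0.939120 − 0.238663 = -1.177782
e^{−rT} = e^{−0.0097·0.3614} = 0.996501
N(−d₁) = 0.826165,  N(−d₂) = 0.880558
Put price V = K·e^{−rT}·N(−d₂) − S·N(−d₁) = 53.359368 − 38.887604 = 14.471764
Δ = −N(−d₁) = -0.826165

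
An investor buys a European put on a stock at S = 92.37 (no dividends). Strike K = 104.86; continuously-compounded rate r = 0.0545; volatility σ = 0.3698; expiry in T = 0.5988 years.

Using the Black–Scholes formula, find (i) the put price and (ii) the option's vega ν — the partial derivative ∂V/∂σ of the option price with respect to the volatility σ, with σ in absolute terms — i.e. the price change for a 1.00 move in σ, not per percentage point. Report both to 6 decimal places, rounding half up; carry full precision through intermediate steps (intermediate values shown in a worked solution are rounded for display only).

price = 16.177242
ν = 28.026173

σ√T = 0.3698·√0.5988 = 0.286159
d₁ = (ln(S/K) + (r+σ²/2)T) / (σ√T) = (ln(92.37/104.86) + (0.0545+0.3698²/2)·0.5988) / 0.286159 = (-0.126824 + 0.073578) / 0.286159 = -0.186070
d₂ = d₁ − σ√T = -0.186070 − 0.286159 = -0.472229
e^{−rT} = e^{−0.0545·0.5988} = 0.967892
N(−d₁) = 0.573805,  N(−d₂) = 0.681618
Put price V = K·e^{−rT}·N(−d₂) − S·N(−d₁) = 69.179624 − 53.002382 = 16.177242
φ(d₁) = (1/√(2π))·e^{−d₁²/2} = 0.392096
ν = S·φ(d₁)·√T = 28.026173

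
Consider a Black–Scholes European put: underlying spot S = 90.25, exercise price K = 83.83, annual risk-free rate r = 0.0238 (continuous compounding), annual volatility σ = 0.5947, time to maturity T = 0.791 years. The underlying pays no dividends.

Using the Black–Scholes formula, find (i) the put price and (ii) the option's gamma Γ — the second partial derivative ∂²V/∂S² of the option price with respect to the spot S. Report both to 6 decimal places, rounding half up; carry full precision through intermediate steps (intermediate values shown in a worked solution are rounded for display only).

price = 14.267965
Γ = 0.007588

σ√T = 0.5947·√0.791 = 0.528915
d₁ = (ln(S/K) + (r+σ²/2)T) / (σ√T) = (ln(90.25/83.83) + (0.0238+0.5947²/2)·0.791) / 0.528915 = (0.073793 + 0.158702) / 0.528915 = 0.439568
d₂ = d₁ − σ√T = 0.439568 − 0.528915 = -0.089348
e^{−rT} = e^{−0.0238·0.791} = 0.981350
N(−d₁) = 0.330125,  N(−d₂) = 0.535597
Put price V = K·e^{−rT}·N(−d₂) − S·N(−d₁) = 44.061753 − 29.793787 = 14.267965
φ(d₁) = (1/√(2π))·e^{−d₁²/2} = 0.362204
Γ = φ(d₁) / (S·σ·√T) = 0.007588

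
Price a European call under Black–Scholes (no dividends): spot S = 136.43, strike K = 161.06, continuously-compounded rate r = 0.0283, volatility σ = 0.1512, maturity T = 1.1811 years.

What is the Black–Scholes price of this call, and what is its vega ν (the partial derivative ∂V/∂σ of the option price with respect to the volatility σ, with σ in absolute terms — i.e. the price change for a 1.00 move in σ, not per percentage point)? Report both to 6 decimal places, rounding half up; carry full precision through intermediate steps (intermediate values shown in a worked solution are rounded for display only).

price = 2.840530
ν = 45.499350

σ√T = 0.1512·√1.1811 = 0.164322
d₁ = (ln(S/K) + (r+σ²/2)T) / (σ√T) = (ln(136.43/161.06) + (0.0283+0.1512²/2)·1.1811) / 0.164322 = (-0.165965 + 0.046926) / 0.164322 = -0.724428
d₂ = d₁ − σ√T = -0.724428 − 0.164322 = -0.888750
e^{−rT} = e^{−0.0283·1.1811} = 0.967127
N(d₁) = 0.234401,  N(d₂) = 0.187069
Call price V = S·N(d₁) − K·e^{−rT}·N(d₂) = 31.979384 − 29.138854 = 2.840530
φ(d₁) = (1/√(2π))·e^{−d₁²/2} = 0.306868
ν = S·φ(d₁)·√T = 45.499350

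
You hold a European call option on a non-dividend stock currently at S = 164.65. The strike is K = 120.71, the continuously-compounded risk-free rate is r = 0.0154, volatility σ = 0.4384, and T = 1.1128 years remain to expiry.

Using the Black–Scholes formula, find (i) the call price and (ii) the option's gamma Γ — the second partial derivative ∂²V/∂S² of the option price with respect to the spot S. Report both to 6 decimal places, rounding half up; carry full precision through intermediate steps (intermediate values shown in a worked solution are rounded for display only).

price = 54.960783
Γ = 0.003370

σ√T = 0.4384·√1.1128 = 0.462465
d₁ = (ln(S/K) + (r+σ²/2)T) / (σ√T) = (ln(164.65/120.71) + (0.0154+0.4384²/2)·1.1128) / 0.462465 = (0.310431 + 0.124074) / 0.462465 = 0.939541
d₂ = d₁ − σ√T = 0.939541 − 0.462465 = 0.477076
e^{−rT} = e^{−0.0154·1.1128} = 0.983009
N(d₁) = 0.826274,  N(d₂) = 0.683346
Call price V = S·N(d₁) − K·e^{−rT}·N(d₂) = 136.045941 − 81.085157 = 54.960783
φ(d₁) = (1/√(2π))·e^{−d₁²/2} = 0.256582
Γ = φ(d₁) / (S·σ·√T) = 0.003370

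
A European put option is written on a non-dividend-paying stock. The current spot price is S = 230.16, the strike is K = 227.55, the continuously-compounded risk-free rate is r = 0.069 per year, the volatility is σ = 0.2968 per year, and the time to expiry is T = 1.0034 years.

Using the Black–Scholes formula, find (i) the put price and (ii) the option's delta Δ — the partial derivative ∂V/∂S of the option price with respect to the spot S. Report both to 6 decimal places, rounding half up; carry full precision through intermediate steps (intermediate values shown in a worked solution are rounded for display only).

price = 18.177382
Δ = -0.337284

σ√T = 0.2968·√1.0034 = 0.297304
d₁ = (ln(S/K) + (r+σ²/2)T) / (σ√T) = (ln(230.16/227.55) + (0.069+0.2968²/2)·1.0034) / 0.297304 = (0.011405 + 0.113429) / 0.297304 = 0.419887
d₂ = d₁ − σ√T = 0.419887 − 0.297304 = 0.122583
e^{−rT} = e^{−0.069·1.0034} = 0.933108
N(−d₁) = 0.337284,  N(−d₂) = 0.451219
Put price V = K·e^{−rT}·N(−d₂) − S·N(−d₁) = 95.806651 − 77.629270 = 18.177382
Δ = −N(−d₁) = -0.337284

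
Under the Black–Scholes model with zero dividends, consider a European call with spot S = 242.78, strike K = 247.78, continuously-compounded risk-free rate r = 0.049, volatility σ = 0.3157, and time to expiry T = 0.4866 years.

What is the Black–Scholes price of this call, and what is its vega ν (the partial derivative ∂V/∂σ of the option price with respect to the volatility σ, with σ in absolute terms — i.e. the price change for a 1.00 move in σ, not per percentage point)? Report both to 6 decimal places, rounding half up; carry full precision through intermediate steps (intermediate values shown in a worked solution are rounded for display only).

price = 21.671511
ν = 67.030405

σ√T = 0.3157·√0.4866 = 0.220222
d₁ = (ln(S/K) + (r+σ²/2)T) / (σ√T) = (ln(242.78/247.78) + (0.049+0.3157²/2)·0.4866) / 0.220222 = (-0.020386 + 0.048092) / 0.220222 = 0.125813
d₂ = d₁ − σ√T = 0.125813 − 0.220222 = -0.094409
e^{−rT} = e^{−0.049·0.4866} = 0.976439
N(d₁) = 0.550060,  N(d₂) = 0.462392
Call price V = S·N(d₁) − K·e^{−rT}·N(d₂) = 133.543529 − 111.872017 = 21.671511
φ(d₁) = (1/√(2π))·e^{−d₁²/2} = 0.395797
ν = S·φ(d₁)·√T = 67.030405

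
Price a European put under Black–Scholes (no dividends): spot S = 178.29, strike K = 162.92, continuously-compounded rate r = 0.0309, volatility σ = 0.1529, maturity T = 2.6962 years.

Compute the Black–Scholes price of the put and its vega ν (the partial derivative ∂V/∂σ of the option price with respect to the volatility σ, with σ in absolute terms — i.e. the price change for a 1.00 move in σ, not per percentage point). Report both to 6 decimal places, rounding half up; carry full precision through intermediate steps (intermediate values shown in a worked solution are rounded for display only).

price = 5.928621
ν = 83.688202

σ√T = 0.1529·√2.6962 = 0.251063
d₁ = (ln(S/K) + (r+σ²/2)T) / (σ√T) = (ln(178.29/162.92) + (0.0309+0.1529²/2)·2.6962) / 0.251063 = (0.090152 + 0.114829) / 0.251063 = 0.816452
d₂ = d₁ − σ√T = 0.816452 − 0.251063 = 0.565388
e^{−rT} = e^{−0.0309·2.6962} = 0.920064
N(−d₁) = 0.207121,  N(−d₂) = 0.285905
Put price V = K·e^{−rT}·N(−d₂) − S·N(−d₁) = 42.856216 − 36.927595 = 5.928621
φ(d₁) = (1/√(2π))·e^{−d₁²/2} = 0.285865
ν = S·φ(d₁)·√T = 83.688202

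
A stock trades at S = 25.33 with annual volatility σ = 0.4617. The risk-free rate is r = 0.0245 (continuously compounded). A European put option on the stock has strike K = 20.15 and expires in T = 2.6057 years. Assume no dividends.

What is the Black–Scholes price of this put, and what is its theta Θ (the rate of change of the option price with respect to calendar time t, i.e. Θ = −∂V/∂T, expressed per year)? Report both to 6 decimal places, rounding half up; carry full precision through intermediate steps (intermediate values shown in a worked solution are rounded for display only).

σ√T = 0.4617·√2.6057 = 0.745284
d₁ = (ln(S/K) + (r+σ²/2)T) / (σ√T) = (ln(25.33/20.15) + (0.0245+0.4617²/2)·2.6057) / 0.745284 = (0.228785 + 0.341564) / 0.745284 = 0.765277
d₂ = d₁ − σ√T = 0.765277 − 0.745284 = 0.019993
e^{−rT} = e^{−0.0245·2.6057} = 0.938155
N(−d₁) = 0.222053,  N(−d₂) = 0.492025
Put price V = K·e^{−rT}·N(−d₂) − S·N(−d₁) = 9.301149 − 5.624608 = 3.676541
φ(d₁) = (1/√(2π))·e^{−d₁²/2} = 0.297672
Θ = −S·φ(d₁)·σ/(2√T) + r·K·e^{−rT}·N(−d₂) = −1.078303 + 0.227878 = -0.850425

price = 3.676541
Θ = -0.850425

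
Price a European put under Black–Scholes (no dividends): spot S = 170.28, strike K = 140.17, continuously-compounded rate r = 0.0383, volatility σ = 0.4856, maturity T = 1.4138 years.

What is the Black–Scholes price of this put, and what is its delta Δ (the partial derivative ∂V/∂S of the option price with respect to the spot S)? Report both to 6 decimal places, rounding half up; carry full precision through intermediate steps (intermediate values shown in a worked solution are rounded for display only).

price = 18.716671
Δ = -0.235920

σ√T = 0.4856·√1.4138 = 0.577395
d₁ = (ln(S/K) + (r+σ²/2)T) / (σ√T) = (ln(170.28/140.17) + (0.0383+0.4856²/2)·1.4138) / 0.577395 = (0.194588 + 0.220841) / 0.577395 = 0.719489
d₂ = d₁ − σ√T = 0.719489 − 0.577395 = 0.142094
e^{−rT} = e^{−0.0383·1.4138} = 0.947291
N(−d₁) = 0.235920,  N(−d₂) = 0.443503
Put price V = K·e^{−rT}·N(−d₂) − S·N(−d₁) = 58.889108 − 40.172438 = 18.716671
Δ = −N(−d₁) = -0.235920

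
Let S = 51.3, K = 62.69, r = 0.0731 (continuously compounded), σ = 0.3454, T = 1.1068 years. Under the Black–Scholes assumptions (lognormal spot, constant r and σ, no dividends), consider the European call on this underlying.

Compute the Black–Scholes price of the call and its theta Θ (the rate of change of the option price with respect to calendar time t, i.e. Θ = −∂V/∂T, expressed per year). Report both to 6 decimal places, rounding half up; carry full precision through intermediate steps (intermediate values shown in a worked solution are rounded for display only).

price = 5.024078
Θ = -4.611202

σ√T = 0.3454·√1.1068 = 0.363377
d₁ = (ln(S/K) + (r+σ²/2)T) / (σ√T) = (ln(51.3/62.69) + (0.0731+0.3454²/2)·1.1068) / 0.363377 = (-0.200511 + 0.146928) / 0.363377 = -0.147458
d₂ = d₁ − σ√T = -0.147458 − 0.363377 = -0.510835
e^{−rT} = e^{−0.0731·1.1068} = 0.922279
N(d₁) = 0.441385,  N(d₂) = 0.304733
Call price V = S·N(d₁) − K·e^{−rT}·N(d₂) = 22.643060 − 17.618982 = 5.024078
φ(d₁) = (1/√(2π))·e^{−d₁²/2} = 0.394628
Θ = −S·φ(d₁)·σ/(2√T) − r·K·e^{−rT}·N(d₂) = −3.323254 − 1.287948 = -4.611202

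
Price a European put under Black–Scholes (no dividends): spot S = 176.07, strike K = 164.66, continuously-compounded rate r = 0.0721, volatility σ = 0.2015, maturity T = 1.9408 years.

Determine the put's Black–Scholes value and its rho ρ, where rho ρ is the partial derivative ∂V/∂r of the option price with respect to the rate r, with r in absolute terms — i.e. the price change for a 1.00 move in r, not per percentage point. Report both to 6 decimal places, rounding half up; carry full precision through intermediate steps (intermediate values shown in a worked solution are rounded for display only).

σ√T = 0.2015·√1.9408 = 0.280715
d₁ = (ln(S/K) + (r+σ²/2)T) / (σ√T) = (ln(176.07/164.66) + (0.0721+0.2015²/2)·1.9408) / 0.280715 = (0.066999 + 0.179332) / 0.280715 = 0.877513
d₂ = d₁ − σ√T = 0.877513 − 0.280715 = 0.596798
e^{−rT} = e^{−0.0721·1.9408} = 0.869418
N(−d₁) = 0.190104,  N(−d₂) = 0.275321
Put price V = K·e^{−rT}·N(−d₂) − S·N(−d₁) = 39.414494 − 33.471609 = 5.942884
ρ = −K·T·e^{−rT}·N(−d₂) = -76.495649

price = 5.942884
ρ = -76.495649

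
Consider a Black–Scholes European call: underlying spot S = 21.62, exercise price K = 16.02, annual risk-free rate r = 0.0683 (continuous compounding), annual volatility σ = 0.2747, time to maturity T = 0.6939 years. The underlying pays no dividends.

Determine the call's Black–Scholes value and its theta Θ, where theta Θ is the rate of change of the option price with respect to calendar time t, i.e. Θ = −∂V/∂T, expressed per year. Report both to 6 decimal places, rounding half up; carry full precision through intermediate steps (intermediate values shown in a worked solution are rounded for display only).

price = 6.458161
Θ = -1.335407

σ√T = 0.2747·√0.6939 = 0.228827
d₁ = (ln(S/K) + (r+σ²/2)T) / (σ√T) = (ln(21.62/16.02) + (0.0683+0.2747²/2)·0.6939) / 0.228827 = (0.299781 + 0.073574) / 0.228827 = 1.631605
d₂ = d₁ − σ√T = 1.631605 − 0.228827 = 1.402778
e^{−rT} = e^{−0.0683·0.6939} = 0.953712
N(d₁) = 0.948619,  N(d₂) = 0.919658
Call price V = S·N(d₁) − K·e^{−rT}·N(d₂) = 20.509135 − 14.050973 = 6.458161
φ(d₁) = (1/√(2π))·e^{−d₁²/2} = 0.105399
Θ = −S·φ(d₁)·σ/(2√T) − r·K·e^{−rT}·N(d₂) = −0.375726 − 0.959681 = -1.335407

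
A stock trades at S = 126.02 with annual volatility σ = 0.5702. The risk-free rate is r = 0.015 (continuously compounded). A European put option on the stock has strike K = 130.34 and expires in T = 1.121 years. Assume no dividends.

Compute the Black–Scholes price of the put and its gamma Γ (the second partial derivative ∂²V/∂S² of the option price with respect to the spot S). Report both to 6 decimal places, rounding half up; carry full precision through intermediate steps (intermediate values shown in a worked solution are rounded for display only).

σ√T = 0.5702·√1.121 = 0.603712
d₁ = (ln(S/K) + (r+σ²/2)T) / (σ√T) = (ln(126.02/130.34) + (0.015+0.5702²/2)·1.121) / 0.603712 = (-0.033706 + 0.199049) / 0.603712 = 0.273878
d₂ = d₁ − σ√T = 0.273878 − 0.603712 = -0.329834
e^{−rT} = e^{−0.015·1.121} = 0.983326
N(−d₁) = 0.392089,  N(−d₂) = 0.629237
Put price V = K·e^{−rT}·N(−d₂) − S·N(−d₁) = 80.647259 − 49.411083 = 31.236176
φ(d₁) = (1/√(2π))·e^{−d₁²/2} = 0.384257
Γ = φ(d₁) / (S·σ·√T) = 0.005051

price = 31.236176
Γ = 0.005051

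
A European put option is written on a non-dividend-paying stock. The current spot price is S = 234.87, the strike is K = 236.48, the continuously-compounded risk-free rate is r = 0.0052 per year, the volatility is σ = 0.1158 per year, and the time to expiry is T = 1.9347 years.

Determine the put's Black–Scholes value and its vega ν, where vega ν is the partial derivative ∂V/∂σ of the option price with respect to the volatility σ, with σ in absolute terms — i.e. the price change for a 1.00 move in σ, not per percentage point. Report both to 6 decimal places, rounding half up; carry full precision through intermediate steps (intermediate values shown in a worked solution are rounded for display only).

σ√T = 0.1158·√1.9347 = 0.161070
d₁ = (ln(S/K) + (r+σ²/2)T) / (σ√T) = (ln(234.87/236.48) + (0.0052+0.1158²/2)·1.9347) / 0.161070 = (-0.006831 + 0.023032) / 0.161070 = 0.100582
d₂ = d₁ − σ√T = 0.100582 − 0.161070 = -0.060488
e^{−rT} = e^{−0.0052·1.9347} = 0.989990
N(−d₁) = 0.459941,  N(−d₂) = 0.524117
Put price V = K·e^{−rT}·N(−d₂) − S·N(−d₁) = 122.702417 − 108.026366 = 14.676051
φ(d₁) = (1/√(2π))·e^{−d₁²/2} = 0.396929
ν = S·φ(d₁)·√T = 129.672416

price = 14.676051
ν = 129.672416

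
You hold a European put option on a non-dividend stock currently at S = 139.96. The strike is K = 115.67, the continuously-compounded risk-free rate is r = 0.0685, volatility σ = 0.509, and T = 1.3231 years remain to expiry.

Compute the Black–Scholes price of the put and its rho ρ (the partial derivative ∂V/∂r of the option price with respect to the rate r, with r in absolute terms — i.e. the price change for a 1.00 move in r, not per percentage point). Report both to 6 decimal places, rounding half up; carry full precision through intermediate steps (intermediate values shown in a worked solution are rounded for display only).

σ√T = 0.509·√1.3231 = 0.585483
d₁ = (ln(S/K) + (r+σ²/2)T) / (σ√T) = (ln(139.96/115.67) + (0.0685+0.509²/2)·1.3231) / 0.585483 = (0.190615 + 0.262027) / 0.585483 = 0.773110
d₂ = d₁ − σ√T = 0.773110 − 0.585483 = 0.187628
e^{−rT} = e^{−0.0685·1.3231} = 0.913353
N(−d₁) = 0.219729,  N(−d₂) = 0.425584
Put price V = K·e^{−rT}·N(−d₂) − S·N(−d₁) = 44.961960 − 30.753209 = 14.208751
ρ = −K·T·e^{−rT}·N(−d₂) = -59.489169

price = 14.208751
ρ = -59.489169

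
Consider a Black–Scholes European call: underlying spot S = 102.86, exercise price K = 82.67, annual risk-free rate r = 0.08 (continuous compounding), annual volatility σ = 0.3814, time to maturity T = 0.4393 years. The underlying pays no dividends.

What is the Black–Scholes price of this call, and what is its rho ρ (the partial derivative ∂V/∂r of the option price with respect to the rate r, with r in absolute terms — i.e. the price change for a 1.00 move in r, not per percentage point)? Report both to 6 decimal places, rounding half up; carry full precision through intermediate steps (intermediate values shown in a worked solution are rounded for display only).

σ√T = 0.3814·√0.4393 = 0.252791
d₁ = (ln(S/K) + (r+σ²/2)T) / (σ√T) = (ln(102.86/82.67) + (0.08+0.3814²/2)·0.4393) / 0.252791 = (0.218512 + 0.067096) / 0.252791 = 1.129818
d₂ = d₁ − σ√T = 1.129818 − 0.252791 = 0.877027
e^{−rT} = e^{−0.08·0.4393} = 0.965466
N(d₁) = 0.870724,  N(d₂) = 0.809764
Call price V = S·N(d₁) − K·e^{−rT}·N(d₂) = 89.562627 − 64.631408 = 24.931219
ρ = K·T·e^{−rT}·N(d₂) = 28.392578

price = 24.931219
ρ = 28.392578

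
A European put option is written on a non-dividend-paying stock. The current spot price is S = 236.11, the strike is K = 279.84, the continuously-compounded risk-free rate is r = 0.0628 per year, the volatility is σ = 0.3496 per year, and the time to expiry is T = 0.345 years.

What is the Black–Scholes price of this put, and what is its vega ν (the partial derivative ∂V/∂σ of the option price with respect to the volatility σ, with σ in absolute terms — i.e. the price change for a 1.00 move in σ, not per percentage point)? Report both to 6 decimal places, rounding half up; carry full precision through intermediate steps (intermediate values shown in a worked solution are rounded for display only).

σ√T = 0.3496·√0.345 = 0.205344
d₁ = (ln(S/K) + (r+σ²/2)T) / (σ√T) = (ln(236.11/279.84) + (0.0628+0.3496²/2)·0.345) / 0.205344 = (-0.169920 + 0.042749) / 0.205344 = -0.619310
d₂ = d₁ − σ√T = -0.619310 − 0.205344 = -0.824653
e^{−rT} = e^{−0.0628·0.345} = 0.978567
N(−d₁) = 0.732144,  N(−d₂) = 0.795216
Put price V = K·e^{−rT}·N(−d₂) − S·N(−d₁) = 217.763630 − 172.866482 = 44.897148
φ(d₁) = (1/√(2π))·e^{−d₁²/2} = 0.329325
ν = S·φ(d₁)·√T = 45.671823

price = 44.897148
ν = 45.671823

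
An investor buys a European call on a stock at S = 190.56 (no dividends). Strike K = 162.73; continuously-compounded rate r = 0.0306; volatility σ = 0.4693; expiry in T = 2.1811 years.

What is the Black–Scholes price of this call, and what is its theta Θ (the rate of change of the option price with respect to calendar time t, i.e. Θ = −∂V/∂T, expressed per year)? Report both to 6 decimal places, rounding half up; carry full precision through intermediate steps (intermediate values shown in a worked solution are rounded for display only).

σ√T = 0.4693·√2.1811 = 0.693088
d₁ = (ln(S/K) + (r+σ²/2)T) / (σ√T) = (ln(190.56/162.73) + (0.0306+0.4693²/2)·2.1811) / 0.693088 = (0.157875 + 0.306927) / 0.693088 = 0.670625
d₂ = d₁ − σ√T = 0.670625 − 0.693088 = -0.022463
e^{−rT} = e^{−0.0306·2.1811} = 0.935437
N(d₁) = 0.748770,  N(d₂) = 0.491039
Call price V = S·N(d₁) − K·e^{−rT}·N(d₂) = 142.685639 − 74.747769 = 67.937870
φ(d₁) = (1/√(2π))·e^{−d₁²/2} = 0.318604
Θ = −S·φ(d₁)·σ/(2√T) − r·K·e^{−rT}·N(d₂) = −9.646402 − 2.287282 = -11.933684

price = 67.937870
Θ = -11.933684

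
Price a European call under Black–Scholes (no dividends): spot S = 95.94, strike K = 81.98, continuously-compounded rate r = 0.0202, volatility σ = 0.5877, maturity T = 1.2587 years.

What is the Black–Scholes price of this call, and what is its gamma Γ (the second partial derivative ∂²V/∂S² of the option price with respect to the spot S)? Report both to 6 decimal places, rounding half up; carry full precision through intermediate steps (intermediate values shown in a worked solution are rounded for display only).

σ√T = 0.5877·√1.2587 = 0.659351
d₁ = (ln(S/K) + (r+σ²/2)T) / (σ√T) = (ln(95.94/81.98) + (0.0202+0.5877²/2)·1.2587) / 0.659351 = (0.157248 + 0.242798) / 0.659351 = 0.606726
d₂ = d₁ − σ√T = 0.606726 − 0.659351 = -0.052625
e^{−rT} = e^{−0.0202·1.2587} = 0.974895
N(d₁) = 0.727984,  N(d₂) = 0.479015
Call price V = S·N(d₁) − K·e^{−rT}·N(d₂) = 69.842744 − 38.283793 = 31.558951
φ(d₁) = (1/√(2π))·e^{−d₁²/2} = 0.331875
Γ = φ(d₁) / (S·σ·√T) = 0.005246

price = 31.558951
Γ = 0.005246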